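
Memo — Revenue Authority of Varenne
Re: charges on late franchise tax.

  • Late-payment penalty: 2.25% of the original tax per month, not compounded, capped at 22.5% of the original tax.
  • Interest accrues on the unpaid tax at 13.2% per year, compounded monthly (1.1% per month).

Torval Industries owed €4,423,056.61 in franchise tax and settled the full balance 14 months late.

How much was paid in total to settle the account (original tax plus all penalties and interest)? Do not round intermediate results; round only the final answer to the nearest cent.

Penalty (uncapped): 14 × 2.25% × €4,423,056.61 = €1,393,262.83…; cap = 22.5% × €4,423,056.61 = €995,187.74… → penalty = €995,187.74…
Interest: €4,423,056.61 × ((1 + 0.011)^14 − 1) = €4,423,056.61 × 0.1655105… = €732,062.1671…
Total = €4,423,056.61 + €995,187.7373… + €732,062.1671… = €6,150,306.51

€6,150,306.51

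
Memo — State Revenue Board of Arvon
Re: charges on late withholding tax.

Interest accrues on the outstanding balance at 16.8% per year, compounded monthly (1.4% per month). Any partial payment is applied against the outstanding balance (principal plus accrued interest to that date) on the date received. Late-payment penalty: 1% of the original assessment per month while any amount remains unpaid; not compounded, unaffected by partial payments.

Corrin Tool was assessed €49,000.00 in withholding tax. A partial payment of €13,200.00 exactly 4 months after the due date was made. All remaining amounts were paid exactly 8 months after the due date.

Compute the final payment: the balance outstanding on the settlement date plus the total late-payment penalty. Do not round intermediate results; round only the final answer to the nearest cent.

€44,729.71

Balance at month 4: €49,000.0000 × (1 + 0.014)^4 = €51,802.1637…
After €13,200.00 payment: €51,802.1637… − €13,200.00 = €38,602.1637…
Balance at month 8: €38,602.1637… × (1 + 0.014)^4 = €40,809.7062…
Penalty: 8 × 1% × €49,000.00 = €3,920.00
Final settlement = outstanding balance + penalty = €40,809.7062… + €3,920.00 = €44,729.71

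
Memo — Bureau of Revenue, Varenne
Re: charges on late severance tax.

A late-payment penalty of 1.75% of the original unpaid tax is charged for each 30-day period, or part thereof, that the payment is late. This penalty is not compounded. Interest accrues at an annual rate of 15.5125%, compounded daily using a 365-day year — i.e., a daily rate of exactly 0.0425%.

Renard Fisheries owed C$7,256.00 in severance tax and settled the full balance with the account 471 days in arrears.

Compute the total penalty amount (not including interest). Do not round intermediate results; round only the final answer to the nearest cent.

C$2,031.68

Penalty periods: ⌈471/30⌉ = 16; penalty = 16 × 1.75% × C$7,256.00 = C$2,031.68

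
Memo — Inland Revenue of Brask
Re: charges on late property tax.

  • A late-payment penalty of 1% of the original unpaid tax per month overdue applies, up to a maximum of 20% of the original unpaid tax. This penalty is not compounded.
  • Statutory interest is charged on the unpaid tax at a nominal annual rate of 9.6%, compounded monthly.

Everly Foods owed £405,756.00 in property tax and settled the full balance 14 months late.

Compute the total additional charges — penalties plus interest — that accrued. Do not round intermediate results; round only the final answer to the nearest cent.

£104,690.95

Penalty: 14 × 1% × £405,756.00 = £56,805.84 (below the 20% cap of £81,151.20)
Interest (9.6%/yr ÷ 12 = 0.8%/month): £405,756.00 × ((1 + 0.008)^14 − 1) = £47,885.1055…
Penalties + interest = £56,805.8400 + £47,885.1055… = £104,690.95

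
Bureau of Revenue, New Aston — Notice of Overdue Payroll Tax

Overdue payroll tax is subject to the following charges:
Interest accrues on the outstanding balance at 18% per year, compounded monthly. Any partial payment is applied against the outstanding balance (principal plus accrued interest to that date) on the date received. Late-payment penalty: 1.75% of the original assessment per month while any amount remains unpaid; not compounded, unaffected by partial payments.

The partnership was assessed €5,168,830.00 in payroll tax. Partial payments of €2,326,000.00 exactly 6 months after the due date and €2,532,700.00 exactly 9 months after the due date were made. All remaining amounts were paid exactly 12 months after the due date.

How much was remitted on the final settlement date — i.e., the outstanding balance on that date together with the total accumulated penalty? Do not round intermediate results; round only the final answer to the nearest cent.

Monthly rate = 18% ÷ 12 = 1.5%
Balance at month 6: €5,168,830.0000 × (1 + 0.015)^6 = €5,651,822.3460…
After €2,326,000.00 payment: €5,651,822.3460… − €2,326,000.00 = €3,325,822.3460…
Balance at month 9: €3,325,822.3460… × (1 + 0.015)^3 = €3,477,740.5063…
After €2,532,700.00 payment: €3,477,740.5063… − €2,532,700.00 = €945,040.5063…
Balance at month 12: €945,040.5063… × (1 + 0.015)^3 = €988,208.4209…
Penalty: 12 × 1.75% × €5,168,830.00 = €1,085,454.30
Final settlement = outstanding balance + penalty = €988,208.4209… + €1,085,454.30 = €2,073,662.72

€2,073,662.72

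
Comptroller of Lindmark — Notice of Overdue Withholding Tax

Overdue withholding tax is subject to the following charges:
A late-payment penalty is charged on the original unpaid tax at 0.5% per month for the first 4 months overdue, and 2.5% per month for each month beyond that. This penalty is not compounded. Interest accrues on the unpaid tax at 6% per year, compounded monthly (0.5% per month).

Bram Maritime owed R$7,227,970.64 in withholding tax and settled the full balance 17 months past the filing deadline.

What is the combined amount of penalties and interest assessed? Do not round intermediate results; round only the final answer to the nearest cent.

R$3,133,227.75

Penalty, months 1–4: 4 × 0.5% × R$7,227,970.64 = R$144,559.41…
Penalty, months 5–17: 13 × 2.5% × R$7,227,970.64 = R$2,349,090.46…
Interest: R$7,227,970.64 × ((1 + 0.005)^17 − 1) = R$7,227,970.64 × 0.0884865… = R$639,577.8749…
Penalties + interest = R$2,493,649.8708 + R$639,577.8749… = R$3,133,227.75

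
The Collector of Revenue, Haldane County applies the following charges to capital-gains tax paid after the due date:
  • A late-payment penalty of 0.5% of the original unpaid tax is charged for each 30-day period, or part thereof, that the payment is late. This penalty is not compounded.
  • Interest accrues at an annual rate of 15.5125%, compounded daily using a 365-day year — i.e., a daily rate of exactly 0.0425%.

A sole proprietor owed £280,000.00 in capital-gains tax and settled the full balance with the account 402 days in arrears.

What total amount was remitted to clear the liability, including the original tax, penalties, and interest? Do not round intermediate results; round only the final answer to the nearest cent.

Penalty periods: ⌈402/30⌉ = 14; penalty = 14 × 0.5% × £280,000.00 = £19,600.00
Interest: £280,000.00 × ((1 + 0.000425)^402 − 1) = £280,000.00 × 0.18626973… = £52,155.5249…
Total = £280,000.00 + £19,600.0000 + £52,155.5249… = £351,755.52

£351,755.52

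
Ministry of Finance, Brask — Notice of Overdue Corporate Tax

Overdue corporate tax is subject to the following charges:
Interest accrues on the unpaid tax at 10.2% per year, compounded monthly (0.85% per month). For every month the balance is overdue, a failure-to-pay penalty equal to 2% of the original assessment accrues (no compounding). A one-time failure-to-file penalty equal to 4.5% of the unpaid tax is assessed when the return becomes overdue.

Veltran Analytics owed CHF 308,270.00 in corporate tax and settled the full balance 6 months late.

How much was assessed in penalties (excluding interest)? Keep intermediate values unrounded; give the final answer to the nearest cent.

CHF 50,864.55

Failure-to-file penalty: 4.5% × CHF 308,270.00 = CHF 13,872.15
Failure-to-pay penalty: 6 × 2% × CHF 308,270.00 = CHF 36,992.40
Total penalty = CHF 13,872.15 + CHF 36,992.40 = CHF 50,864.55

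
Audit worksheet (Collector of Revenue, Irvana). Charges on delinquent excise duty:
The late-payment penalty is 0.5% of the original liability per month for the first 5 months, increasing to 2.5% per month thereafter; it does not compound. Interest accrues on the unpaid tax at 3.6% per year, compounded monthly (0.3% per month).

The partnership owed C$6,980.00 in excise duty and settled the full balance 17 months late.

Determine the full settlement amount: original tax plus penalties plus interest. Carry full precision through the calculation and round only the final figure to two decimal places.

C$9,613.15

Penalty, months 1–5: 5 × 0.5% × C$6,980.00 = C$174.50
Penalty, months 6–17: 12 × 2.5% × C$6,980.00 = C$2,094.00
Interest: C$6,980.00 × ((1 + 0.003)^17 − 1) = C$6,980.00 × 0.0522426… = C$364.6530…
Total = C$6,980.00 + C$2,268.5000 + C$364.6530… = C$9,613.15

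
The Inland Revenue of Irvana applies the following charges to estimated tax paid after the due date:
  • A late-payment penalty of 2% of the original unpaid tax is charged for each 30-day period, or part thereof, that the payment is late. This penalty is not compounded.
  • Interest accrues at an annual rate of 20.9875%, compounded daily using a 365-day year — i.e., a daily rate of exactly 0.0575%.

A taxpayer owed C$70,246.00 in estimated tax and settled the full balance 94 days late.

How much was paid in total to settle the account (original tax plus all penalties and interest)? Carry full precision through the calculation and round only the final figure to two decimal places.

C$79,765.81

Penalty periods: ⌈94/30⌉ = 4; penalty = 4 × 2% × C$70,246.00 = C$5,619.68
Interest: C$70,246.00 × ((1 + 0.000575)^94 − 1) = C$70,246.00 × 0.05552098… = C$3,900.1269…
Total = C$70,246.00 + C$5,619.6800 + C$3,900.1269… = C$79,765.81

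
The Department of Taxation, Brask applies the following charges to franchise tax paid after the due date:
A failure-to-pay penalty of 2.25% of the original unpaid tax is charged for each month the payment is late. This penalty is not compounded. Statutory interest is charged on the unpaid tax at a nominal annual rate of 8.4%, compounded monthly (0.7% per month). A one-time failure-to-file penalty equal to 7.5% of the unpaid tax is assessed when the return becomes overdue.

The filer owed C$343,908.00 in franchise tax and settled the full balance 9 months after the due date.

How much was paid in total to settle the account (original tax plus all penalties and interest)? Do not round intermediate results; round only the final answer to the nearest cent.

Failure-to-file penalty: 7.5% × C$343,908.00 = C$25,793.10
Failure-to-pay penalty: 9 × 2.25% × C$343,908.00 = C$69,641.37
Interest: C$343,908.00 × ((1 + 0.007)^9 − 1) = C$343,908.00 × 0.0647931… = C$22,282.8712…
Total = C$343,908.00 + C$95,434.4700 + C$22,282.8712… = C$461,625.34

C$461,625.34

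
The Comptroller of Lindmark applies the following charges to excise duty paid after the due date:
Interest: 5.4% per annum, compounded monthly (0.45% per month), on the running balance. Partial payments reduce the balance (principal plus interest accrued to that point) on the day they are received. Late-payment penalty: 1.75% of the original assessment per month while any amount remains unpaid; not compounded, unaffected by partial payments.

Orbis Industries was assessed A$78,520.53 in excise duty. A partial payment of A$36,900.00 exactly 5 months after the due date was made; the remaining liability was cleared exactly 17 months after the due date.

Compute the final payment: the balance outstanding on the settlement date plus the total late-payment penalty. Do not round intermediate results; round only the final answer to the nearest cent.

Balance at month 5: A$78,520.5300 × (1 + 0.0045)^5 = A$80,303.2140…
After A$36,900.00 payment: A$80,303.2140… − A$36,900.00 = A$43,403.2140…
Balance at month 17: A$43,403.2140… × (1 + 0.0045)^12 = A$45,805.8750…
Penalty: 17 × 1.75% × A$78,520.53 = A$23,359.86…
Final settlement = outstanding balance + penalty = A$45,805.8750… + A$23,359.86… = A$69,165.73

A$69,165.73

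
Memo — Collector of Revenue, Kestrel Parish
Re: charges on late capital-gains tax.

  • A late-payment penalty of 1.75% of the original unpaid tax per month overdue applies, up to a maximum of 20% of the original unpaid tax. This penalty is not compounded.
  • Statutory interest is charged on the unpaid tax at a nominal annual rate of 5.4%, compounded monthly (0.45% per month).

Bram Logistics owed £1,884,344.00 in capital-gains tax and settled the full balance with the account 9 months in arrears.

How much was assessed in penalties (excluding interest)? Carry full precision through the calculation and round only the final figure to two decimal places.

Penalty: 9 × 1.75% × £1,884,344.00 = £296,784.18 (below the 20% cap of £376,868.80)

£296,784.18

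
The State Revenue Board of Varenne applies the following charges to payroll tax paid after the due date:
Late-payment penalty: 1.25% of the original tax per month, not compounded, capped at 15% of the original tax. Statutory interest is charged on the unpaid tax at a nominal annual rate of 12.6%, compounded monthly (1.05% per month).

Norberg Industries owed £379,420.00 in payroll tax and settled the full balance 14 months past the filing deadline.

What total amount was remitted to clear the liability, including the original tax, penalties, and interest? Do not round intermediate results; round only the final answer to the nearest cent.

Penalty (uncapped): 14 × 1.25% × £379,420.00 = £66,398.50; cap = 15% × £379,420.00 = £56,913.00 → penalty = £56,913.00
Interest: £379,420.00 × ((1 + 0.0105)^14 − 1) = £379,420.00 × 0.1574666… = £59,745.9593…
Total = £379,420.00 + £56,913.0000 + £59,745.9593… = £496,078.96

£496,078.96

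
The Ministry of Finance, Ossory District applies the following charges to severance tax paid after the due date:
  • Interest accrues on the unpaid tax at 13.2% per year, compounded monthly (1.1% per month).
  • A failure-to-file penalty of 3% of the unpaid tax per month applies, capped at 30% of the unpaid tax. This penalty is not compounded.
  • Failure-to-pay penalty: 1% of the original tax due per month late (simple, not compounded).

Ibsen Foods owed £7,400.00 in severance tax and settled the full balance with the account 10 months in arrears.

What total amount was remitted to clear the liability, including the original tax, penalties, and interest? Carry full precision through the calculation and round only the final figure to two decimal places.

£11,215.50

Failure-to-file: 10 × 3% × £7,400.00 = £2,220.00, capped at 30% × £7,400.00 = £2,220.00
Failure-to-pay penalty: 10 × 1% × £7,400.00 = £740.00
Interest: £7,400.00 × ((1 + 0.011)^10 − 1) = £7,400.00 × 0.1156078… = £855.4980…
Total = £7,400.00 + £2,960.0000 + £855.4980… = £11,215.50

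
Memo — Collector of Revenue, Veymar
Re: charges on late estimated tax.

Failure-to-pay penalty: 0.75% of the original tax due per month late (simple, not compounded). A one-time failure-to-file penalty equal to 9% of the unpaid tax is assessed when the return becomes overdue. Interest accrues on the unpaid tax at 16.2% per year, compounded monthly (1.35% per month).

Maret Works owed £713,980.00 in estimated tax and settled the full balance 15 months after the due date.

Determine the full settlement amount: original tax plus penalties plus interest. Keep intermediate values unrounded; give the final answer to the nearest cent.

Failure-to-file penalty: 9% × £713,980.00 = £64,258.20
Failure-to-pay penalty: 15 × 0.75% × £713,980.00 = £80,322.75
Interest: £713,980.00 × ((1 + 0.0135)^15 − 1) = £713,980.00 × 0.2228024… = £159,076.4837…
Total = £713,980.00 + £144,580.9500 + £159,076.4837… = £1,017,637.43

£1,017,637.43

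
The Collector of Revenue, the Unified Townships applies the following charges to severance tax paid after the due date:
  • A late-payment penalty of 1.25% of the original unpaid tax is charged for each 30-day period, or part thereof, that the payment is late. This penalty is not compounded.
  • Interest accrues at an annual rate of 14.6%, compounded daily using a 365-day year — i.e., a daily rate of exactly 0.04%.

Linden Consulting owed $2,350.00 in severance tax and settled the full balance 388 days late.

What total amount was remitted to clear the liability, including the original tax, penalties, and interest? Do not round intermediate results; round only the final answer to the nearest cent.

$3,126.33

Penalty periods: ⌈388/30⌉ = 13; penalty = 13 × 1.25% × $2,350.00 = $381.88…
Interest: $2,350.00 × ((1 + 0.0004)^388 − 1) = $2,350.00 × 0.16785527… = $394.4599…
Total = $2,350.00 + $381.8750 + $394.4599… = $3,126.33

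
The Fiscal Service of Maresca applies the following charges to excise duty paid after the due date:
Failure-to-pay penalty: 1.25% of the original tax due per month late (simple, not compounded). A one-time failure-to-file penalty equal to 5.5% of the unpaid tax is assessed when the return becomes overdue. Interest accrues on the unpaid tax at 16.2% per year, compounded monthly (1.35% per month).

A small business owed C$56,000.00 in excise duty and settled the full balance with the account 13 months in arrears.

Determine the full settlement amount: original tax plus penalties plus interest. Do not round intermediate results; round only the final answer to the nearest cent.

C$78,844.84

Failure-to-file penalty: 5.5% × C$56,000.00 = C$3,080.00
Failure-to-pay penalty = 1.25% × C$56,000.00 × 13 mo = C$9,100.00
Interest: C$56,000.00 × ((1 + 0.0135)^13 − 1) = C$56,000.00 × 0.1904435… = C$10,664.8362…
Total = C$56,000.00 + C$12,180.0000 + C$10,664.8362… = C$78,844.84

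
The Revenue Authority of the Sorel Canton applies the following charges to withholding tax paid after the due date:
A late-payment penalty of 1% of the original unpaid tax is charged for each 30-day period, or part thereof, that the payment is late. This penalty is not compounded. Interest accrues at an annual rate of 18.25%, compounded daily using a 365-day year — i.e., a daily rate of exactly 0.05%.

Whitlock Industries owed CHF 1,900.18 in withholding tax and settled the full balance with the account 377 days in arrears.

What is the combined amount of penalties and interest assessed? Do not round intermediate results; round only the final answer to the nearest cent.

CHF 641.08

Penalty periods: ⌈377/30⌉ = 13; penalty = 13 × 1% × CHF 1,900.18 = CHF 247.02…
Interest: CHF 1,900.18 × ((1 + 0.0005)^377 − 1) = CHF 1,900.18 × 0.20738020… = CHF 394.0597…
Penalties + interest = CHF 247.0234 + CHF 394.0597… = CHF 641.08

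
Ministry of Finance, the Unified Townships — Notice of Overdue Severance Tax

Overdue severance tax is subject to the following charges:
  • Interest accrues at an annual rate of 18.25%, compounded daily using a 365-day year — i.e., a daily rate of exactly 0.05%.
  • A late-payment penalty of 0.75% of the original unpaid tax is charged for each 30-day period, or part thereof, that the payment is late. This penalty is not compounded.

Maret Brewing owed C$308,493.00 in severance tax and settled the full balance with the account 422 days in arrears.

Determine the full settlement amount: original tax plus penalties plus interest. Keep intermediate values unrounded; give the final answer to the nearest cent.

Penalty periods: ⌈422/30⌉ = 15; penalty = 15 × 0.75% × C$308,493.00 = C$34,705.46…
Interest: C$308,493.00 × ((1 + 0.0005)^422 − 1) = C$308,493.00 × 0.23484724… = C$72,448.7286…
Total = C$308,493.00 + C$34,705.4625 + C$72,448.7286… = C$415,647.19

C$415,647.19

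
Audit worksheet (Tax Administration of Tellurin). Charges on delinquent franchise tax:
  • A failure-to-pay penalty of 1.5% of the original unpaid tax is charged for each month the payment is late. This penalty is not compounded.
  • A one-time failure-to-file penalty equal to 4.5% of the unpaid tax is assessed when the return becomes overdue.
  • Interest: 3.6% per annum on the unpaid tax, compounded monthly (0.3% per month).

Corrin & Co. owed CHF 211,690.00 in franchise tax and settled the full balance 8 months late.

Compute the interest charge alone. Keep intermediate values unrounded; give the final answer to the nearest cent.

CHF 5,134.23

Interest: CHF 211,690.00 × ((1 + 0.003)^8 − 1) = CHF 211,690.00 × 0.0242535… = CHF 5,134.2272…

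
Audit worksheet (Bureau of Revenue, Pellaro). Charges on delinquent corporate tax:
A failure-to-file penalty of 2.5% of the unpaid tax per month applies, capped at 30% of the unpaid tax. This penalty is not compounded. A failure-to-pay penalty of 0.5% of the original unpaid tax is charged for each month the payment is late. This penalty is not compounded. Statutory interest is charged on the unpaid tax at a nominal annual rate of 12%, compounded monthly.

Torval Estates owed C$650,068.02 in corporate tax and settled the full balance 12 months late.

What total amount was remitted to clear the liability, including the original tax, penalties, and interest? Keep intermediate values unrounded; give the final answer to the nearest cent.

C$966,537.40

Failure-to-file: 12 × 2.5% × C$650,068.02 = C$195,020.41…, capped at 30% × C$650,068.02 = C$195,020.41…
Failure-to-pay penalty = 0.5% × C$650,068.02 × 12 mo = C$39,004.08…
Interest (12%/yr ÷ 12 = 1%/month): C$650,068.02 × ((1 + 0.01)^12 − 1) = C$82,444.8962…
Total = C$650,068.02 + C$234,024.4872 + C$82,444.8962… = C$966,537.40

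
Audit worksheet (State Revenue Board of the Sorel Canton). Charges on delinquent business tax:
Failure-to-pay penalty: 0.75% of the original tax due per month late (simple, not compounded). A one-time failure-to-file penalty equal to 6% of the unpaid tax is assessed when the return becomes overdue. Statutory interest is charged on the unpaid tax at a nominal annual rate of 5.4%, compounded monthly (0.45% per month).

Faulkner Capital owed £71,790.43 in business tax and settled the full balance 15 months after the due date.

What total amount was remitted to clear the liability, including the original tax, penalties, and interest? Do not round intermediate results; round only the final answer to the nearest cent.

£89,175.79

Failure-to-file penalty: 6% × £71,790.43 = £4,307.43…
Failure-to-pay penalty: 15 × 0.75% × £71,790.43 = £8,076.42…
Interest: £71,790.43 × ((1 + 0.0045)^15 − 1) = £71,790.43 × 0.0696683… = £5,001.5156…
Total = £71,790.43 + £12,383.8492… + £5,001.5156… = £89,175.79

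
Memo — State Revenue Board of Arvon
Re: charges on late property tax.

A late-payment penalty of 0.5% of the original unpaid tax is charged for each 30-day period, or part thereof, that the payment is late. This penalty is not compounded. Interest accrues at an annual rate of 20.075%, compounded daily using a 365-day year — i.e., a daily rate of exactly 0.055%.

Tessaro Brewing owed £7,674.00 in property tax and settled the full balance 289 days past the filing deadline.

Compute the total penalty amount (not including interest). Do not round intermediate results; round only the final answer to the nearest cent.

Penalty periods: ⌈289/30⌉ = 10; penalty = 10 × 0.5% × £7,674.00 = £383.70

£383.70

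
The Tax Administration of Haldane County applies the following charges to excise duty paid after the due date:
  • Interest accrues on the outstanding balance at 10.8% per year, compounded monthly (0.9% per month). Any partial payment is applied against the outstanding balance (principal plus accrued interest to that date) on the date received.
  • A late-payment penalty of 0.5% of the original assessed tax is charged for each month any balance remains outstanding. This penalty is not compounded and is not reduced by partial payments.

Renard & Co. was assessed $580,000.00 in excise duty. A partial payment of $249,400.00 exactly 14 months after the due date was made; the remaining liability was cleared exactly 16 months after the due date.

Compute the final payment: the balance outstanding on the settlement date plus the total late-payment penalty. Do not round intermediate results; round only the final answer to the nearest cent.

Balance at month 14: $580,000.0000 × (1 + 0.009)^14 = $657,512.9652…
After $249,400.00 payment: $657,512.9652… − $249,400.00 = $408,112.9652…
Balance at month 16: $408,112.9652… × (1 + 0.009)^2 = $415,492.0557…
Penalty: 16 × 0.5% × $580,000.00 = $46,400.00
Final settlement = outstanding balance + penalty = $415,492.0557… + $46,400.00 = $461,892.06

$461,892.06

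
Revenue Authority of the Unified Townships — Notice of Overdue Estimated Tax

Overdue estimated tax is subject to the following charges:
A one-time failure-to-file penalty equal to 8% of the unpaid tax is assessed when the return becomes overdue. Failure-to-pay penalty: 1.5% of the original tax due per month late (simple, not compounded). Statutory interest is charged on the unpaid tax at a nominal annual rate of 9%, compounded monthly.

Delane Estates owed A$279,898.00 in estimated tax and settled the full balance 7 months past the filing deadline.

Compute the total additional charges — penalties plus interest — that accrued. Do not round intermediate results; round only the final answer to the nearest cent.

Failure-to-file penalty: 8% × A$279,898.00 = A$22,391.84
Failure-to-pay penalty: 7 × 1.5% × A$279,898.00 = A$29,389.29
Interest (9%/yr ÷ 12 = 0.75%/month): A$279,898.00 × ((1 + 0.0075)^7 − 1) = A$15,029.4385…
Penalties + interest = A$51,781.1300 + A$15,029.4385… = A$66,810.57

A$66,810.57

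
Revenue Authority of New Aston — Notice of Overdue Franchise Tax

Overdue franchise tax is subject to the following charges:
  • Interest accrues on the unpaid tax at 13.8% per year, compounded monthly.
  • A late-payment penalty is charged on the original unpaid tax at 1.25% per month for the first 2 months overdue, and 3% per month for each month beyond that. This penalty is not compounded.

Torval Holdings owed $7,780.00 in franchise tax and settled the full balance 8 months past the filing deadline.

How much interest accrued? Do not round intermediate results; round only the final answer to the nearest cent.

Interest (13.8%/yr ÷ 12 = 1.15%/month): $7,780.00 × ((1 + 0.0115)^8 − 1) = $745.2416…

$745.24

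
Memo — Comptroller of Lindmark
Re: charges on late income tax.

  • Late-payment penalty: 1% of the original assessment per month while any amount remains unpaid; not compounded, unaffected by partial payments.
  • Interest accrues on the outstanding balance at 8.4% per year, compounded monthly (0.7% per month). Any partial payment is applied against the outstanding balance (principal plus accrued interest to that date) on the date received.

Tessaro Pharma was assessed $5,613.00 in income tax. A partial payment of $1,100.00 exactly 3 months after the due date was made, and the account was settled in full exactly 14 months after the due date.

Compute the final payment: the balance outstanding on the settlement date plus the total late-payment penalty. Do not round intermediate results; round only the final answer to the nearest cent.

$5,786.91

Balance at month 3: $5,613.0000 × (1 + 0.007)^3 = $5,731.7000…
After $1,100.00 payment: $5,731.7000… − $1,100.00 = $4,631.7000…
Balance at month 14: $4,631.7000… × (1 + 0.007)^11 = $5,001.0892…
Penalty: 14 × 1% × $5,613.00 = $785.82
Final settlement = outstanding balance + penalty = $5,001.0892… + $785.82 = $5,786.91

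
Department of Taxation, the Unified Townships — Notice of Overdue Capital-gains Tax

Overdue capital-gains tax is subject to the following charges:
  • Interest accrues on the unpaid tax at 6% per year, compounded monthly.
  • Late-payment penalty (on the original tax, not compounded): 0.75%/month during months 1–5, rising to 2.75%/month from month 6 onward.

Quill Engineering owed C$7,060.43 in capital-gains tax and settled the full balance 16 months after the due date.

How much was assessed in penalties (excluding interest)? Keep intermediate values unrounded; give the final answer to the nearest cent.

Penalty, months 1–5: 5 × 0.75% × C$7,060.43 = C$264.77…
Penalty, months 6–16: 11 × 2.75% × C$7,060.43 = C$2,135.78…
Total penalty = C$264.77… + C$2,135.78… = C$2,400.55

C$2,400.55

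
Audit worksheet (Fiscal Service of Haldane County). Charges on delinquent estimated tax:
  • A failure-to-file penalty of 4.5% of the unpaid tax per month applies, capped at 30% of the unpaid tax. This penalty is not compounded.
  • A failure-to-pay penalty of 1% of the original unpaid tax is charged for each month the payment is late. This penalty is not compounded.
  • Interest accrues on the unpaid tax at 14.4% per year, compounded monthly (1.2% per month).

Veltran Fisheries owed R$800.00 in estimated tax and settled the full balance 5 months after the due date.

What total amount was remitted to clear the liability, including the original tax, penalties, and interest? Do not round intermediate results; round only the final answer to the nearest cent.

Failure-to-file: 5 × 4.5% × R$800.00 = R$180.00 (under the 30% cap)
Failure-to-pay penalty = 1% × R$800.00 × 5 mo = R$40.00
Interest: R$800.00 × ((1 + 0.012)^5 − 1) = R$800.00 × 0.0614574… = R$49.1659…
Total = R$800.00 + R$220.0000 + R$49.1659… = R$1,069.17

R$1,069.17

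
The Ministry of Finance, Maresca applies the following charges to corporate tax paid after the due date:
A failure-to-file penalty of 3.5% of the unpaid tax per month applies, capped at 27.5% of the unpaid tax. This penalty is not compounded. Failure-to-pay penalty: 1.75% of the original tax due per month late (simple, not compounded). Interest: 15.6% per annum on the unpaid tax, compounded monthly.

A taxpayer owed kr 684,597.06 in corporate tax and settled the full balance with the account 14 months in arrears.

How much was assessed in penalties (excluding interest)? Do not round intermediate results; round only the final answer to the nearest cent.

Failure-to-file: 14 × 3.5% × kr 684,597.06 = kr 335,452.56…, capped at 27.5% × kr 684,597.06 = kr 188,264.19…
Failure-to-pay penalty = 1.75% × kr 684,597.06 × 14 mo = kr 167,726.28…
Total penalty = kr 188,264.19… + kr 167,726.28… = kr 355,990.47

kr 355,990.47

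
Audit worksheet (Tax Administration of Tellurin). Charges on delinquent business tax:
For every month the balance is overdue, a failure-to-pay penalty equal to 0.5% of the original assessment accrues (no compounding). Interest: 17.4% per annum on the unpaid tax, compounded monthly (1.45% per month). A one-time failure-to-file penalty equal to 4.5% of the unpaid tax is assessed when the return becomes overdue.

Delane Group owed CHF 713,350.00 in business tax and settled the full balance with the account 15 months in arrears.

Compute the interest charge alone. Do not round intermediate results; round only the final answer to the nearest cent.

Interest: CHF 713,350.00 × ((1 + 0.0145)^15 − 1) = CHF 713,350.00 × 0.2410257… = CHF 171,935.6735…

CHF 171,935.67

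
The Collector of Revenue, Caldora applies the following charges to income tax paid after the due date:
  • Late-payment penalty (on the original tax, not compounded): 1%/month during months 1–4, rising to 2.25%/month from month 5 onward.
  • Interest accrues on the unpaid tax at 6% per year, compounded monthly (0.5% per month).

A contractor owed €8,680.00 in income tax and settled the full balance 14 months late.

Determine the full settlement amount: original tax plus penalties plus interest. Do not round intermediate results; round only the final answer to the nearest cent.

€11,607.95

Penalty, months 1–4: 4 × 1% × €8,680.00 = €347.20
Penalty, months 5–14: 10 × 2.25% × €8,680.00 = €1,953.00
Interest: €8,680.00 × ((1 + 0.005)^14 − 1) = €8,680.00 × 0.0723211… = €627.7474…
Total = €8,680.00 + €2,300.2000 + €627.7474… = €11,607.95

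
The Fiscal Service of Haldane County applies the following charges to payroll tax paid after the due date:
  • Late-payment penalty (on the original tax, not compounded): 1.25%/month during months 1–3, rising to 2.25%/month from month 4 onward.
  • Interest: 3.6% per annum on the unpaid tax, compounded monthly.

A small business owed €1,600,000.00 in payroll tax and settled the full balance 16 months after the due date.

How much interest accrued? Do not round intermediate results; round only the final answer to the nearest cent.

Interest (3.6%/yr ÷ 12 = 0.3%/month): €1,600,000.00 × ((1 + 0.003)^16 − 1) = €78,552.4296…

€78,552.43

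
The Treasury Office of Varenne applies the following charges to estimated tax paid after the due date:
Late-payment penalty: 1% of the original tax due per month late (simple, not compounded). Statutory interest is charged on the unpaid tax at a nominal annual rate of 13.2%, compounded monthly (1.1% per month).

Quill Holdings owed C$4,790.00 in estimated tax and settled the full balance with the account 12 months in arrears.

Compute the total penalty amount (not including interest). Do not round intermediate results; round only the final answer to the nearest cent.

C$574.80

Late-payment penalty: 12 × 1% × C$4,790.00 = C$574.80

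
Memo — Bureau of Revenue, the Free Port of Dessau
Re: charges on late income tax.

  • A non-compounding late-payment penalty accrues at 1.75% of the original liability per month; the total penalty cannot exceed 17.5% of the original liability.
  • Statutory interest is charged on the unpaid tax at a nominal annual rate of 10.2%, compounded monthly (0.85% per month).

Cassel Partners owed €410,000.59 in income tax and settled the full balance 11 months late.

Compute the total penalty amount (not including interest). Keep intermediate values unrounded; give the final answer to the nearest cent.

Penalty (uncapped): 11 × 1.75% × €410,000.59 = €78,925.11…; cap = 17.5% × €410,000.59 = €71,750.10… → penalty = €71,750.10…

€71,750.10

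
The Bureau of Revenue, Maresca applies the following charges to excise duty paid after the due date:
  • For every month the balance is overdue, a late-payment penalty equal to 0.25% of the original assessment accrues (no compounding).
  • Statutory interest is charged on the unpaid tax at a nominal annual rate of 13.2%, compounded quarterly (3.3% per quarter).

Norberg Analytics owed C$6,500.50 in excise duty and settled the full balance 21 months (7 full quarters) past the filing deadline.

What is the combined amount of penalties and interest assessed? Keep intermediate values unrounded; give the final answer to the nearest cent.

C$2,000.00

Late-payment penalty = 0.25% × C$6,500.50 × 21 mo = C$341.28…
Interest: C$6,500.50 × ((1 + 0.033)^7 − 1) = C$6,500.50 × 0.2551691… = C$1,658.7270…
Penalties + interest = C$341.2763… + C$1,658.7270… = C$2,000.00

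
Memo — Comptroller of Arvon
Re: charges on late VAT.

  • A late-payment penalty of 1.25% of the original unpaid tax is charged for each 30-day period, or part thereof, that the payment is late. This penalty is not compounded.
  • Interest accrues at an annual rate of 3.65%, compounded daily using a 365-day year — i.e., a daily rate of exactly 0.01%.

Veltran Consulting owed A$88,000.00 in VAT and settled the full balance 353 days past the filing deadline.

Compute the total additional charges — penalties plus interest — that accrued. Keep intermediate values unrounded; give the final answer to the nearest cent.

A$16,361.72

Penalty periods: ⌈353/30⌉ = 12; penalty = 12 × 1.25% × A$88,000.00 = A$13,200.00
Interest: A$88,000.00 × ((1 + 0.0001)^353 − 1) = A$88,000.00 × 0.03592861… = A$3,161.7179…
Penalties + interest = A$13,200.0000 + A$3,161.7179… = A$16,361.72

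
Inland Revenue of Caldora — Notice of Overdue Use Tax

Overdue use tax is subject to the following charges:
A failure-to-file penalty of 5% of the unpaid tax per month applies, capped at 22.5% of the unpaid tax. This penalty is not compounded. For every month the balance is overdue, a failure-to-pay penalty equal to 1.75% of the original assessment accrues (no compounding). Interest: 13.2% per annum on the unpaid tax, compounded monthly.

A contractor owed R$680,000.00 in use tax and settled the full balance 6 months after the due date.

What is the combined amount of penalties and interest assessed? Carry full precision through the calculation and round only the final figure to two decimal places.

R$270,532.45

Failure-to-file: 6 × 5% × R$680,000.00 = R$204,000.00, capped at 22.5% × R$680,000.00 = R$153,000.00
Failure-to-pay penalty: 6 × 1.75% × R$680,000.00 = R$71,400.00
Interest (13.2%/yr ÷ 12 = 1.1%/month): R$680,000.00 × ((1 + 0.011)^6 − 1) = R$46,132.4516…
Penalties + interest = R$224,400.0000 + R$46,132.4516… = R$270,532.45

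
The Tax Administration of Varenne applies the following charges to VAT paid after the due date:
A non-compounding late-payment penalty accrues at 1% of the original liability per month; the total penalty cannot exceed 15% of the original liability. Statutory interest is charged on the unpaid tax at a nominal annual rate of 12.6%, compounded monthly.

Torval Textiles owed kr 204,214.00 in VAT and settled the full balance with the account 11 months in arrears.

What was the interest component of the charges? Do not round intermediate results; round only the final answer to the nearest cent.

Interest (12.6%/yr ÷ 12 = 1.05%/month): kr 204,214.00 × ((1 + 0.0105)^11 − 1) = kr 24,864.8575…

kr 24,864.86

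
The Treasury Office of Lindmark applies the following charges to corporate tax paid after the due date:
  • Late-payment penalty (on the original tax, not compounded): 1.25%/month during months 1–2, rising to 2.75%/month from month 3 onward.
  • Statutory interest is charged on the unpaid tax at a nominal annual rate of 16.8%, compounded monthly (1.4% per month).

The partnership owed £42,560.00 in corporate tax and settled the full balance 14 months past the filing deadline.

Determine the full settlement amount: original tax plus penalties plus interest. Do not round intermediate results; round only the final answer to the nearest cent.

£66,813.85

Penalty, months 1–2: 2 × 1.25% × £42,560.00 = £1,064.00
Penalty, months 3–14: 12 × 2.75% × £42,560.00 = £14,044.80
Interest: £42,560.00 × ((1 + 0.014)^14 − 1) = £42,560.00 × 0.2148744… = £9,145.0532…
Total = £42,560.00 + £15,108.8000 + £9,145.0532… = £66,813.85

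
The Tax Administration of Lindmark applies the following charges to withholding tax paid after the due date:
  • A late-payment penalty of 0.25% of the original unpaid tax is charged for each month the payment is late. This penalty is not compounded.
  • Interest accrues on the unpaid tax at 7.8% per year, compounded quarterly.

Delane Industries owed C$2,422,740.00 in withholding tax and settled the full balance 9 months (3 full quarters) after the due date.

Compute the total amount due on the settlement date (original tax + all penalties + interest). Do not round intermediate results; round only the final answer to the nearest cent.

C$2,621,763.64

Late-payment penalty: 9 × 0.25% × C$2,422,740.00 = C$54,511.65
Interest (7.8%/yr ÷ 4 = 1.95%/quarter): C$2,422,740.00 × ((1 + 0.0195)^3 − 1) = C$144,511.9950…
Total = C$2,422,740.00 + C$54,511.6500 + C$144,511.9950… = C$2,621,763.64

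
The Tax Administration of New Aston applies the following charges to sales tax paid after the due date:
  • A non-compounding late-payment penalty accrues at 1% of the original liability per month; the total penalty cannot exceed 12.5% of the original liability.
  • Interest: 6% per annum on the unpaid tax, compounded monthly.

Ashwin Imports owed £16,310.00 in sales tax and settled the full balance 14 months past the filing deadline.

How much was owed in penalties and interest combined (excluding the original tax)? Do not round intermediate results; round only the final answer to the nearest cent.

Penalty (uncapped): 14 × 1% × £16,310.00 = £2,283.40; cap = 12.5% × £16,310.00 = £2,038.75 → penalty = £2,038.75
Interest (6%/yr ÷ 12 = 0.5%/month): £16,310.00 × ((1 + 0.005)^14 − 1) = £1,179.5577…
Penalties + interest = £2,038.7500 + £1,179.5577… = £3,218.31

£3,218.31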